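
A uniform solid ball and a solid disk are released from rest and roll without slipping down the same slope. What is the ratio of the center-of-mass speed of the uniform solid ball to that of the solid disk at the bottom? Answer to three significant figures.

Each satisfies Mgh = ½(1+k)Mv² with k = I/(MR²), so v ∝ 1/√(1+k).
For the uniform solid ball k = 0.4; for the solid disk k = 0.5.
v₁/v₂ = √((1+k₂)/(1+k₁)) = √(1.5/1.4) ≈ 1.04.

v_ratio ≈ 1.04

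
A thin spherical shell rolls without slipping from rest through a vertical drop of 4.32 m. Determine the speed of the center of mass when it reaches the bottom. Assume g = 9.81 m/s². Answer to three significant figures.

With I = (2/3)MR², the ratio k = I/(MR²) is 2/3.
Since it rolls without slipping, ω = v/R and KE = ½Mv² + ½Iω² = ½(1+k)Mv² = (5/6)Mv².
Setting Mgh = (5/6)Mv² gives v = √(2gh/(1+k)) = √(2·9.81·4.32/1.667) ≈ 7.13 m/s.

v ≈ 7.13 m/s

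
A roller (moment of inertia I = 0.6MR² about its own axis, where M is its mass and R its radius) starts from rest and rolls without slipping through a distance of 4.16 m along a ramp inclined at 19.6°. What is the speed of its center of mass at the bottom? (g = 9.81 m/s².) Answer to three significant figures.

With I = 0.6MR², the ratio k = I/(MR²) is 0.6.
Pure rolling means v = ωR; then KE = ½Mv² + ½I(v/R)² = ½(1+k)Mv² = (4/5)Mv².
The vertical drop is h = L sinθ = 4.16 × sin19.6° = 1.395 m.
Setting Mgh = (4/5)Mv² gives v = √(2gh/(1+k)) = √(2·9.81·1.395/1.6) ≈ 4.14 m/s.

v ≈ 4.14 m/s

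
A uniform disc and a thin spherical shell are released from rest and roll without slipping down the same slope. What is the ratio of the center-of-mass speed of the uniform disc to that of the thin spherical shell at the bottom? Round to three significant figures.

v_ratio ≈ 1.05

Each satisfies Mgh = ½(1+k)Mv² with k = I/(MR²), so v ∝ 1/√(1+k).
For the uniform disc k = 0.5; for the thin spherical shell k = 2/3.
v₁/v₂ = √((1+k₂)/(1+k₁)) = √(1.667/1.5) ≈ 1.05.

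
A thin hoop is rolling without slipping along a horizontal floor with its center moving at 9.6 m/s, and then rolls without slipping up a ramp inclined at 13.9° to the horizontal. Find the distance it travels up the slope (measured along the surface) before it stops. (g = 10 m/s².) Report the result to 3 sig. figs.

With I = MR², the ratio k = I/(MR²) is 1.
The rolling condition ω = v/R makes the rotational term ½I(v/R)² = ½kMv², so KE_total = ½(1+k)Mv² = Mv².
Setting this equal to Mgh gives the vertical rise h = (1+k)v₀²/(2g) = 2×9.6²/(2×10) = 9.216 m.
The distance along the slope is d = h/sinθ = 9.216/sin13.9° ≈ 38.4 m.

d ≈ 38.4 m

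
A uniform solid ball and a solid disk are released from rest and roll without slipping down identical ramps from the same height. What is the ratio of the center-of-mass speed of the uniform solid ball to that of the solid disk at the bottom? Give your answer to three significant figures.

Each satisfies Mgh = ½(1+k)Mv² with k = I/(MR²), so v ∝ 1/√(1+k).
For the uniform solid ball k = 0.4; for the solid disk k = 0.5.
v₁/v₂ = √((1+k₂)/(1+k₁)) = √(1.5/1.4) ≈ 1.04.

v_ratio ≈ 1.04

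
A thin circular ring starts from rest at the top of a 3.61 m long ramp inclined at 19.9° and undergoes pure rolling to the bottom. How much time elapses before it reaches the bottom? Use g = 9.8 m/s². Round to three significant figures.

With I = MR², the ratio k = I/(MR²) is 1.
Newton's second law down the slope: Mg sinθ − f = Ma. The torque equation fR = Iα (with α = a/R) gives f = kMa.
Hence a = g sinθ/(1+k) = 9.8×sin19.9°/2 = 1.668 m/s².
Starting from rest, L = ½at², so t = √(2L/a) = √(2×3.61/1.668) ≈ 2.08 s.

t ≈ 2.08 s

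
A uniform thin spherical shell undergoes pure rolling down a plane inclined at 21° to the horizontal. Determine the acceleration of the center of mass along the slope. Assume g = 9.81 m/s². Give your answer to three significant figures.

With I = (2/3)MR², the ratio k = I/(MR²) is 2/3.
Translational: Mg sinθ − f = Ma. Rotational about the CM: fR = Iα = kMRa, so f = kMa.
Eliminating f: Mg sinθ = (1+k)Ma, so a = g sinθ/(1+k) = 9.81 × sin21° / 1.667 ≈ 2.11 m/s².

a ≈ 2.11 m/s²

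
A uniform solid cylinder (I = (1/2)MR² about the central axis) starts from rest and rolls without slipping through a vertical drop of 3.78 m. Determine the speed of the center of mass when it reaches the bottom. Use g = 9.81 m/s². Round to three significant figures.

For this body I = (1/2)MR², i.e. k = I/(MR²) = 0.5.
Since it rolls without slipping, ω = v/R and KE = ½Mv² + ½Iω² = ½(1+k)Mv² = (3/4)Mv².
Energy conservation: Mgh = (3/4)Mv², so v = √(2gh/(1+k)) = √(2 × 9.81 × 3.78 / 1.5) ≈ 7.03 m/s.

v ≈ 7.03 m/s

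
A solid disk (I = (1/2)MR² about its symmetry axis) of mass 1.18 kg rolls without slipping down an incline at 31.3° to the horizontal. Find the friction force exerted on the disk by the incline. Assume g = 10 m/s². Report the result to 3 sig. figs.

f ≈ 2.04 N

Here I = (1/2)MR², so the shape factor k = I/(MR²) = 0.5.
Translational: Mg sinθ − f = Ma. Rotational about the CM: fR = Iα = kMRa, so f = kMa.
Combining, a = g sinθ/(1+k) and f = kMa = kMg sinθ/(1+k).
f = 0.5 × 1.18 × 10 × sin31.3° / 1.5 ≈ 2.04 N.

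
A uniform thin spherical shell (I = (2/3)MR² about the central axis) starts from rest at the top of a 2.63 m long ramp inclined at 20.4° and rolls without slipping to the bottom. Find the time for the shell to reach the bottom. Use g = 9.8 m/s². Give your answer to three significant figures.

t ≈ 1.60 s

The moment of inertia is (2/3)MR², giving k ≡ I/(MR²) = 2/3.
Newton's second law down the slope: Mg sinθ − f = Ma. The torque equation fR = Iα (with α = a/R) gives f = kMa.
Hence a = g sinθ/(1+k) = 9.8×sin20.4°/1.667 = 2.05 m/s².
With constant a from rest, t = √(2L/a) = √(2·2.63/2.05) ≈ 1.60 s.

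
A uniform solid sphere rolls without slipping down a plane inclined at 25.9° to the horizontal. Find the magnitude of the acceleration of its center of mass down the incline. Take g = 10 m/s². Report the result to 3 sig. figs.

With I = (2/5)MR², the ratio k = I/(MR²) is 0.4.
Along the incline Mg sinθ − f = Ma, and torque about the center fR = Iα = kMR²(a/R) gives f = kMa.
Eliminating f: Mg sinθ = (1+k)Ma, so a = g sinθ/(1+k) = 10 × sin25.9° / 1.4 ≈ 3.12 m/s².

a ≈ 3.12 m/s²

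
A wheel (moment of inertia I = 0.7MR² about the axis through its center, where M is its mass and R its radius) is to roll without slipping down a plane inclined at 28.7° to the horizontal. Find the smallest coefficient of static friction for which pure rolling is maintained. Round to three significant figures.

With I = 0.7MR², the ratio k = I/(MR²) is 0.7.
Newton's second law down the slope: Mg sinθ − f = Ma. The torque equation fR = Iα (with α = a/R) gives f = kMa.
These give a = g sinθ/(1+k) and the required friction f = kMg sinθ/(1+k).
The normal force is N = Mg cosθ, so μ_min = f/N = k tanθ/(1+k).
μ_min = 0.7 × tan28.7° / 1.7 ≈ 0.225.

μ_min ≈ 0.225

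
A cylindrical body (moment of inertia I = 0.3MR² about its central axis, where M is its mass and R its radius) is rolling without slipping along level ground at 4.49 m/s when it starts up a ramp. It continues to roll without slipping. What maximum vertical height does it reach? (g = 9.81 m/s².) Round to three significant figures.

With I = 0.3MR², the ratio k = I/(MR²) is 0.3.
Pure rolling means v = ωR; then KE = ½Mv² + ½I(v/R)² = ½(1+k)Mv² = (13/20)Mv².
All of this converts to potential energy at the highest point: (13/20)Mv₀² = Mgh.
Thus h = (1+k)v₀²/(2g) = 1.3 × 4.49² / (2 × 9.81) ≈ 1.34 m.

h ≈ 1.34 m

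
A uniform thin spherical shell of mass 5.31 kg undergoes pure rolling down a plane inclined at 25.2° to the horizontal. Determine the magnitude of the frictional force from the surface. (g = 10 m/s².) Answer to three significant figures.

For this body I = (2/3)MR², i.e. k = I/(MR²) = 2/3.
Along the incline Mg sinθ − f = Ma, and torque about the center fR = Iα = kMR²(a/R) gives f = kMa.
Combining, a = g sinθ/(1+k) and f = kMa = kMg sinθ/(1+k).
f = (2/3) × 5.31 × 10 × sin25.2° / 1.667 ≈ 9.04 N.

f ≈ 9.04 N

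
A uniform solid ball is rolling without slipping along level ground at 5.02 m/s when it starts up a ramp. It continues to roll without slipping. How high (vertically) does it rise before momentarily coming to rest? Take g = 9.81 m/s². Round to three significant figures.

h ≈ 1.80 m

The moment of inertia is (2/5)MR², giving k ≡ I/(MR²) = 0.4.
Pure rolling means v = ωR; then KE = ½Mv² + ½I(v/R)² = ½(1+k)Mv² = (7/10)Mv².
At the top the kinetic energy is zero, so (7/10)Mv₀² = Mgh.
Thus h = (1+k)v₀²/(2g) = 1.4 × 5.02² / (2 × 9.81) ≈ 1.80 m.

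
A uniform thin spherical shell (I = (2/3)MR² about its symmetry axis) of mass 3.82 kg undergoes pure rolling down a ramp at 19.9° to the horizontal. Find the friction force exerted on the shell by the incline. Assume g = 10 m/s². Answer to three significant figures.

f ≈ 5.20 N

The moment of inertia is (2/3)MR², giving k ≡ I/(MR²) = 2/3.
Translational: Mg sinθ − f = Ma. Rotational about the CM: fR = Iα = kMRa, so f = kMa.
Combining, a = g sinθ/(1+k) and f = kMa = kMg sinθ/(1+k).
f = (2/3) × 3.82 × 10 × sin19.9° / 1.667 ≈ 5.20 N.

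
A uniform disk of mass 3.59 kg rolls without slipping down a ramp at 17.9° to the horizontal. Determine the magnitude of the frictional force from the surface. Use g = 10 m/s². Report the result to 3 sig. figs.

f ≈ 3.68 N

For this body I = (1/2)MR², i.e. k = I/(MR²) = 0.5.
Translational: Mg sinθ − f = Ma. Rotational about the CM: fR = Iα = kMRa, so f = kMa.
Combining, a = g sinθ/(1+k) and f = kMa = kMg sinθ/(1+k).
f = 0.5 × 3.59 × 10 × sin17.9° / 1.5 ≈ 3.68 N.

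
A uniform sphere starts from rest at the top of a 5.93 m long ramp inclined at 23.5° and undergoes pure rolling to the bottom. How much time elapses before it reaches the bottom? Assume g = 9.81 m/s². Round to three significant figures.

Here I = (2/5)MR², so the shape factor k = I/(MR²) = 0.4.
Along the incline Mg sinθ − f = Ma, and torque about the center fR = Iα = kMR²(a/R) gives f = kMa.
Hence a = g sinθ/(1+k) = 9.81×sin23.5°/1.4 = 2.794 m/s².
Starting from rest, L = ½at², so t = √(2L/a) = √(2×5.93/2.794) ≈ 2.06 s.

t ≈ 2.06 s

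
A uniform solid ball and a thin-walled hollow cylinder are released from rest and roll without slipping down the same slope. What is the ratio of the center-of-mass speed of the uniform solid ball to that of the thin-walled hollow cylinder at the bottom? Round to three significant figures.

v_ratio ≈ 1.20

Each satisfies Mgh = ½(1+k)Mv² with k = I/(MR²), so v ∝ 1/√(1+k).
For the uniform solid ball k = 0.4; for the thin-walled hollow cylinder k = 1.
v₁/v₂ = √((1+k₂)/(1+k₁)) = √(2/1.4) ≈ 1.20.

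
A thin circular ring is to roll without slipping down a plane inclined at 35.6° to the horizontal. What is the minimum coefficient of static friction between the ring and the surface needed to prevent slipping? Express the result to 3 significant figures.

For this body I = MR², i.e. k = I/(MR²) = 1.
Newton's second law down the slope: Mg sinθ − f = Ma. The torque equation fR = Iα (with α = a/R) gives f = kMa.
These give a = g sinθ/(1+k) and the required friction f = kMg sinθ/(1+k).
With N = Mg cosθ, the no-slip condition f ≤ μN gives μ_min = f/N = k tanθ/(1+k).
μ_min = 1 × tan35.6° / 2 ≈ 0.358.

μ_min ≈ 0.358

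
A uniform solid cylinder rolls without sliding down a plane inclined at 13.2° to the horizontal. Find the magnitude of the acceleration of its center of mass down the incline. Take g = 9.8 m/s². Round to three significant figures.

For this body I = (1/2)MR², i.e. k = I/(MR²) = 0.5.
Newton's second law down the slope: Mg sinθ − f = Ma. The torque equation fR = Iα (with α = a/R) gives f = kMa.
Eliminating f: Mg sinθ = (1+k)Ma, so a = g sinθ/(1+k) = 9.8 × sin13.2° / 1.5 ≈ 1.49 m/s².

a ≈ 1.49 m/s²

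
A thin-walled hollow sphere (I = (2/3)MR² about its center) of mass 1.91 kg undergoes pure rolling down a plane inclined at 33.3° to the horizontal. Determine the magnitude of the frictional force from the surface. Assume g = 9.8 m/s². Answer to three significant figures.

f ≈ 4.11 N

For this body I = (2/3)MR², i.e. k = I/(MR²) = 2/3.
Translational: Mg sinθ − f = Ma. Rotational about the CM: fR = Iα = kMRa, so f = kMa.
Combining, a = g sinθ/(1+k) and f = kMa = kMg sinθ/(1+k).
f = (2/3) × 1.91 × 9.8 × sin33.3° / 1.667 ≈ 4.11 N.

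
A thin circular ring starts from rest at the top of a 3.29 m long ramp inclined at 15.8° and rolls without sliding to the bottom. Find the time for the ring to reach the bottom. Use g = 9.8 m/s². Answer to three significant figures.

The moment of inertia is MR², giving k ≡ I/(MR²) = 1.
Newton's second law down the slope: Mg sinθ − f = Ma. The torque equation fR = Iα (with α = a/R) gives f = kMa.
Hence a = g sinθ/(1+k) = 9.8×sin15.8°/2 = 1.334 m/s².
With constant a from rest, t = √(2L/a) = √(2·3.29/1.334) ≈ 2.22 s.

t ≈ 2.22 s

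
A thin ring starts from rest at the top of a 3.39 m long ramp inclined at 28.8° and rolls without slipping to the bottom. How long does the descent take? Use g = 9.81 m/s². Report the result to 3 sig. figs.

t ≈ 1.69 s

Here I = MR², so the shape factor k = I/(MR²) = 1.
Translational: Mg sinθ − f = Ma. Rotational about the CM: fR = Iα = kMRa, so f = kMa.
Hence a = g sinθ/(1+k) = 9.81×sin28.8°/2 = 2.363 m/s².
Starting from rest, L = ½at², so t = √(2L/a) = √(2×3.39/2.363) ≈ 1.69 s.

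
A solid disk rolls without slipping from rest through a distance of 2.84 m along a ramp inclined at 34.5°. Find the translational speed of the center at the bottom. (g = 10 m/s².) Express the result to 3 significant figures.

v ≈ 4.63 m/s

With I = (1/2)MR², the ratio k = I/(MR²) is 0.5.
Since it rolls without slipping, ω = v/R and KE = ½Mv² + ½Iω² = ½(1+k)Mv² = (3/4)Mv².
The vertical drop is h = L sinθ = 2.84 × sin34.5° = 1.609 m.
Energy conservation: Mgh = (3/4)Mv², so v = √(2gh/(1+k)) = √(2 × 10 × 1.609 / 1.5) ≈ 4.63 m/s.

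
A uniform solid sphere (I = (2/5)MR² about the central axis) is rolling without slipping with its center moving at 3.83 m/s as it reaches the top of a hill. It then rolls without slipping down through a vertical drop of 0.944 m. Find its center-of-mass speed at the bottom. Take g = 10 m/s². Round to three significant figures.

v ≈ 5.31 m/s

For this body I = (2/5)MR², i.e. k = I/(MR²) = 0.4.
The rolling condition ω = v/R makes the rotational term ½I(v/R)² = ½kMv², so KE_total = ½(1+k)Mv² = (7/10)Mv².
Energy conservation: (7/10)Mv₀² + Mgh = (7/10)Mv², so v² = v₀² + 2gh/(1+k).
v = √(3.83² + 2×10×0.944/1.4) = √28.15 ≈ 5.31 m/s.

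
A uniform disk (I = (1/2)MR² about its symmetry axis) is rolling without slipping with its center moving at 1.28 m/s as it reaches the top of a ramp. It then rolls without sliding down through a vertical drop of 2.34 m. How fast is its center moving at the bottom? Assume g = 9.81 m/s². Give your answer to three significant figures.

v ≈ 5.68 m/s

For this body I = (1/2)MR², i.e. k = I/(MR²) = 0.5.
Since it rolls without slipping, ω = v/R and KE = ½Mv² + ½Iω² = ½(1+k)Mv² = (3/4)Mv².
Conserving energy between top and bottom: (3/4)Mv² = (3/4)Mv₀² + Mgh, hence v² = v₀² + 2gh/(1+k).
v = √(1.28² + 2×9.81×2.34/1.5) = √32.25 ≈ 5.68 m/s.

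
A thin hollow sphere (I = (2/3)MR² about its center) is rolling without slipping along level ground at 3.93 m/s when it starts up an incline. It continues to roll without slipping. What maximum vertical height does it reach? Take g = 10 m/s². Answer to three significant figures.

h ≈ 1.29 m

With I = (2/3)MR², the ratio k = I/(MR²) is 2/3.
Since it rolls without slipping, ω = v/R and KE = ½Mv² + ½Iω² = ½(1+k)Mv² = (5/6)Mv².
At the top the kinetic energy is zero, so (5/6)Mv₀² = Mgh.
Thus h = (1+k)v₀²/(2g) = 1.667 × 3.93² / (2 × 10) ≈ 1.29 m.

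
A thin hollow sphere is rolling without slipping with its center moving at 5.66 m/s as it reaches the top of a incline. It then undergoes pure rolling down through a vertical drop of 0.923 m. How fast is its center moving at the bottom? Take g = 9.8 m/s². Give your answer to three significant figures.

With I = (2/3)MR², the ratio k = I/(MR²) is 2/3.
Since it rolls without slipping, ω = v/R and KE = ½Mv² + ½Iω² = ½(1+k)Mv² = (5/6)Mv².
Energy conservation: (5/6)Mv₀² + Mgh = (5/6)Mv², so v² = v₀² + 2gh/(1+k).
v = √(5.66² + 2×9.8×0.923/1.667) = √42.89 ≈ 6.55 m/s.

v ≈ 6.55 m/s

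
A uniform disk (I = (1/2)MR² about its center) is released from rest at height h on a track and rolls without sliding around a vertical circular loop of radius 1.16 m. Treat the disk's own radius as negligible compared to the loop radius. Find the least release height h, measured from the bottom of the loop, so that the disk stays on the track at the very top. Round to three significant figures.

h_min ≈ 3.19 m

With I = (1/2)MR², the ratio k = I/(MR²) is 0.5.
At the top, contact is just lost when gravity alone supplies the centripetal force: Mg = Mv_top²/r, i.e. v_top² = gr.
With ω = v/R, the kinetic energy at speed v is ½(1+k)Mv² = (3/4)Mv².
Energy conservation from release (height h) to the top (height 2r): Mgh = Mg(2r) + (3/4)M·gr.
Thus h_min = 2r + (1+k)r/2 = r(2 + 1.5/2) = 1.16 × 2.75 ≈ 3.19 m.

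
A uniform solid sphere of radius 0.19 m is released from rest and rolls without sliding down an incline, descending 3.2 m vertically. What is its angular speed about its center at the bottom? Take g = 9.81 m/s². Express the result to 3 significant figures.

The moment of inertia is (2/5)MR², giving k ≡ I/(MR²) = 0.4.
The rolling condition ω = v/R makes the rotational term ½I(v/R)² = ½kMv², so KE_total = ½(1+k)Mv² = (7/10)Mv².
Energy conservation Mgh = ½(1+k)Mv² gives v = √(2gh/(1+k)) = √(2 × 9.81 × 3.2 / 1.4) = 6.697 m/s.
Then ω = v/R = 6.697 / 0.19 ≈ 35.2 rad/s.

ω ≈ 35.2 rad/s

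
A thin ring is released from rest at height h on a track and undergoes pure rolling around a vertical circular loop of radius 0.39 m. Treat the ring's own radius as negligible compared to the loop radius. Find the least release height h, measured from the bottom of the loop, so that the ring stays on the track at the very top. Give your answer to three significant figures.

The moment of inertia is MR², giving k ≡ I/(MR²) = 1.
At the top of the loop, the minimum-contact condition is Mg = Mv_top²/r, so v_top² = gr.
With ω = v/R, the kinetic energy at speed v is ½(1+k)Mv² = Mv².
Energy conservation from release (height h) to the top (height 2r): Mgh = Mg(2r) + M·gr.
Thus h_min = 2r + (1+k)r/2 = r(2 + 2/2) = 0.39 × 3 ≈ 1.17 m.

h_min ≈ 1.17 m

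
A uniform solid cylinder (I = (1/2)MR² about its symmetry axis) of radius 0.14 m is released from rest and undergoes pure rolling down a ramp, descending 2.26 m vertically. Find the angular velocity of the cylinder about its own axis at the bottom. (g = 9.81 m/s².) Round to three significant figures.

ω ≈ 38.8 rad/s

The moment of inertia is (1/2)MR², giving k ≡ I/(MR²) = 0.5.
Since it rolls without slipping, ω = v/R and KE = ½Mv² + ½Iω² = ½(1+k)Mv² = (3/4)Mv².
Energy conservation Mgh = ½(1+k)Mv² gives v = √(2gh/(1+k)) = √(2 × 9.81 × 2.26 / 1.5) = 5.437 m/s.
Then ω = v/R = 5.437 / 0.14 ≈ 38.8 rad/s.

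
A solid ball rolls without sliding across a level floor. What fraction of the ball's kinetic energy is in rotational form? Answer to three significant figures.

fraction ≈ 0.286

Here I = (2/5)MR², so the shape factor k = I/(MR²) = 0.4.
Since ω = v/R, the translational part is ½Mv² and the rotational part is ½I(v/R)² = ½kMv²; the total is ½(1+k)Mv².
The rotational fraction is therefore k/(1+k) = 0.4/1.4 ≈ 0.286.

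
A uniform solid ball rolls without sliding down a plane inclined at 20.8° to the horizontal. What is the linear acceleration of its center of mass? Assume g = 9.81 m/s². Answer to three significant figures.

Here I = (2/5)MR², so the shape factor k = I/(MR²) = 0.4.
Along the incline Mg sinθ − f = Ma, and torque about the center fR = Iα = kMR²(a/R) gives f = kMa.
Eliminating f: Mg sinθ = (1+k)Ma, so a = g sinθ/(1+k) = 9.81 × sin20.8° / 1.4 ≈ 2.49 m/s².

a ≈ 2.49 m/s²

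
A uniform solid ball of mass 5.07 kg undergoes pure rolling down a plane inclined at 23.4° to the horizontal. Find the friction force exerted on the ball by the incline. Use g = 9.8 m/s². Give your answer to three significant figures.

f ≈ 5.64 N

The moment of inertia is (2/5)MR², giving k ≡ I/(MR²) = 0.4.
Newton's second law down the slope: Mg sinθ − f = Ma. The torque equation fR = Iα (with α = a/R) gives f = kMa.
Combining, a = g sinθ/(1+k) and f = kMa = kMg sinθ/(1+k).
f = 0.4 × 5.07 × 9.8 × sin23.4° / 1.4 ≈ 5.64 N.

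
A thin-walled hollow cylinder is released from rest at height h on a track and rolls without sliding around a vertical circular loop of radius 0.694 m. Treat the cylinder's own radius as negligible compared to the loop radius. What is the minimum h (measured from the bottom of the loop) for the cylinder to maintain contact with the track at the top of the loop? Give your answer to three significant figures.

Here I = MR², so the shape factor k = I/(MR²) = 1.
At the top of the loop, the minimum-contact condition is Mg = Mv_top²/r, so v_top² = gr.
With ω = v/R, the kinetic energy at speed v is ½(1+k)Mv² = Mv².
Energy conservation from release (height h) to the top (height 2r): Mgh = Mg(2r) + M·gr.
Thus h_min = 2r + (1+k)r/2 = r(2 + 2/2) = 0.694 × 3 ≈ 2.08 m.

h_min ≈ 2.08 m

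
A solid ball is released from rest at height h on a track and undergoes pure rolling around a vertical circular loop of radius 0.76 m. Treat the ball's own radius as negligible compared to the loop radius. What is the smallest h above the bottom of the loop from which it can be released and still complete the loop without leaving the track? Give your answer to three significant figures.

h_min ≈ 2.05 m

Here I = (2/5)MR², so the shape factor k = I/(MR²) = 0.4.
At the top of the loop, the minimum-contact condition is Mg = Mv_top²/r, so v_top² = gr.
With ω = v/R, the kinetic energy at speed v is ½(1+k)Mv² = (7/10)Mv².
Energy conservation from release (height h) to the top (height 2r): Mgh = Mg(2r) + (7/10)M·gr.
Thus h_min = 2r + (1+k)r/2 = r(2 + 1.4/2) = 0.76 × 2.7 ≈ 2.05 m.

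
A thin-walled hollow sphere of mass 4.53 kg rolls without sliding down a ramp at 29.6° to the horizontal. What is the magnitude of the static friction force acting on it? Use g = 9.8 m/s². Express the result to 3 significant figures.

Here I = (2/3)MR², so the shape factor k = I/(MR²) = 2/3.
Newton's second law down the slope: Mg sinθ − f = Ma. The torque equation fR = Iα (with α = a/R) gives f = kMa.
Combining, a = g sinθ/(1+k) and f = kMa = kMg sinθ/(1+k).
f = (2/3) × 4.53 × 9.8 × sin29.6° / 1.667 ≈ 8.77 N.

f ≈ 8.77 N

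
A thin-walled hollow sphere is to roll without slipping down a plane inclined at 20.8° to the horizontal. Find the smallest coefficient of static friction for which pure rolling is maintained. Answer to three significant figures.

The moment of inertia is (2/3)MR², giving k ≡ I/(MR²) = 2/3.
Along the incline Mg sinθ − f = Ma, and torque about the center fR = Iα = kMR²(a/R) gives f = kMa.
These give a = g sinθ/(1+k) and the required friction f = kMg sinθ/(1+k).
The normal force is N = Mg cosθ, so μ_min = f/N = k tanθ/(1+k).
μ_min = (2/3) × tan20.8° / 1.667 ≈ 0.152.

μ_min ≈ 0.152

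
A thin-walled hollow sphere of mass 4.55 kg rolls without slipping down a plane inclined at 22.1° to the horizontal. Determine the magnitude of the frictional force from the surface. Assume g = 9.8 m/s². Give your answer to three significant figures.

f ≈ 6.71 N

Here I = (2/3)MR², so the shape factor k = I/(MR²) = 2/3.
Along the incline Mg sinθ − f = Ma, and torque about the center fR = Iα = kMR²(a/R) gives f = kMa.
Combining, a = g sinθ/(1+k) and f = kMa = kMg sinθ/(1+k).
f = (2/3) × 4.55 × 9.8 × sin22.1° / 1.667 ≈ 6.71 N.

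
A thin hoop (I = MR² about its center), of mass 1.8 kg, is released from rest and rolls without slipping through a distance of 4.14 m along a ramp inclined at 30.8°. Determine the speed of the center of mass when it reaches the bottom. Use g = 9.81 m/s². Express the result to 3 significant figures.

For this body I = MR², i.e. k = I/(MR²) = 1.
The rolling condition ω = v/R makes the rotational term ½I(v/R)² = ½kMv², so KE_total = ½(1+k)Mv² = Mv².
The vertical drop is h = L sinθ = 4.14 × sin30.8° = 2.12 m.
Energy conservation: Mgh = Mv², so v = √(2gh/(1+k)) = √(2 × 9.81 × 2.12 / 2) ≈ 4.56 m/s.

v ≈ 4.56 m/s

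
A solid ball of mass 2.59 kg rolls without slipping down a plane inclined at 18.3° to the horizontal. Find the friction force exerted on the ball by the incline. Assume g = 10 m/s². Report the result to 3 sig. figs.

f ≈ 2.32 N

With I = (2/5)MR², the ratio k = I/(MR²) is 0.4.
Newton's second law down the slope: Mg sinθ − f = Ma. The torque equation fR = Iα (with α = a/R) gives f = kMa.
Combining, a = g sinθ/(1+k) and f = kMa = kMg sinθ/(1+k).
f = 0.4 × 2.59 × 10 × sin18.3° / 1.4 ≈ 2.32 N.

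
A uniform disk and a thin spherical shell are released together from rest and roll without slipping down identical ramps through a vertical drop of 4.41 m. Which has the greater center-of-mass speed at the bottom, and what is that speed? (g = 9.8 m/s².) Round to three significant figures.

the uniform disk, at v ≈ 7.59 m/s

For rolling without slipping, Mgh = ½(1+k)Mv² where k = I/(MR²), so v = √(2gh/(1+k)).
Uniform disk: k = 0.5, giving v = √(2×9.8×4.41/1.5) = 7.591 m/s.
Thin spherical shell: k = 2/3, giving v = √(2×9.8×4.41/1.667) = 7.201 m/s.
The smaller k wins: the uniform disk, at ≈ 7.59 m/s.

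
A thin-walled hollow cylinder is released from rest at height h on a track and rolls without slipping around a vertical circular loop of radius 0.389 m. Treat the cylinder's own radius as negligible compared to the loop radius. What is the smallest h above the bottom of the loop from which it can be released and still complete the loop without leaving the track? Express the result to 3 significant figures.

The moment of inertia is MR², giving k ≡ I/(MR²) = 1.
At the top, contact is just lost when gravity alone supplies the centripetal force: Mg = Mv_top²/r, i.e. v_top² = gr.
With ω = v/R, the kinetic energy at speed v is ½(1+k)Mv² = Mv².
Energy conservation from release (height h) to the top (height 2r): Mgh = Mg(2r) + M·gr.
Thus h_min = 2r + (1+k)r/2 = r(2 + 2/2) = 0.389 × 3 ≈ 1.17 m.

h_min ≈ 1.17 m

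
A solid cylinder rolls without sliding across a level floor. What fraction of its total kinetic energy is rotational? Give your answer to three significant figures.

fraction ≈ 0.333

With I = (1/2)MR², the ratio k = I/(MR²) is 0.5.
With ω = v/R, KE_trans = ½Mv² and KE_rot = ½Iω² = ½kMv², so KE_total = ½(1+k)Mv².
The rotational fraction is therefore k/(1+k) = 0.5/1.5 ≈ 0.333.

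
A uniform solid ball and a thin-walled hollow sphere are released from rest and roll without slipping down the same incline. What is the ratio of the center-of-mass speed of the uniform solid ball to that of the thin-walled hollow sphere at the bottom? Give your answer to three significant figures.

v_ratio ≈ 1.09

Each satisfies Mgh = ½(1+k)Mv² with k = I/(MR²), so v ∝ 1/√(1+k).
For the uniform solid ball k = 0.4; for the thin-walled hollow sphere k = 2/3.
v₁/v₂ = √((1+k₂)/(1+k₁)) = √(1.667/1.4) ≈ 1.09.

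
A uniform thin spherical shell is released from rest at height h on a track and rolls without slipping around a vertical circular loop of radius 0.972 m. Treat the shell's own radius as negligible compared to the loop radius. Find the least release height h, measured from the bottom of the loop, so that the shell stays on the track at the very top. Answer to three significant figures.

Here I = (2/3)MR², so the shape factor k = I/(MR²) = 2/3.
At the top of the loop, the minimum-contact condition is Mg = Mv_top²/r, so v_top² = gr.
With ω = v/R, the kinetic energy at speed v is ½(1+k)Mv² = (5/6)Mv².
Energy conservation from release (height h) to the top (height 2r): Mgh = Mg(2r) + (5/6)M·gr.
Thus h_min = 2r + (1+k)r/2 = r(2 + 1.667/2) = 0.972 × 2.833 ≈ 2.75 m.

h_min ≈ 2.75 m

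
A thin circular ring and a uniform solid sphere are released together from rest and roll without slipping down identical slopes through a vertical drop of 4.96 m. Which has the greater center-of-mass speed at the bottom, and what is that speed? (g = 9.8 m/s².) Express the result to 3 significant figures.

the uniform solid sphere, at v ≈ 8.33 m/s

For rolling without slipping, Mgh = ½(1+k)Mv² where k = I/(MR²), so v = √(2gh/(1+k)).
Thin circular ring: k = 1, giving v = √(2×9.8×4.96/2) = 6.972 m/s.
Uniform solid sphere: k = 0.4, giving v = √(2×9.8×4.96/1.4) = 8.333 m/s.
The smaller k wins: the uniform solid sphere, at ≈ 8.33 m/s.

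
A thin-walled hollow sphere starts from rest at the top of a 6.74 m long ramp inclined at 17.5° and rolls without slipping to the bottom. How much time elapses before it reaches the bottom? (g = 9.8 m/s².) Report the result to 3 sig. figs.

For this body I = (2/3)MR², i.e. k = I/(MR²) = 2/3.
Newton's second law down the slope: Mg sinθ − f = Ma. The torque equation fR = Iα (with α = a/R) gives f = kMa.
Hence a = g sinθ/(1+k) = 9.8×sin17.5°/1.667 = 1.768 m/s².
With constant a from rest, t = √(2L/a) = √(2·6.74/1.768) ≈ 2.76 s.

t ≈ 2.76 s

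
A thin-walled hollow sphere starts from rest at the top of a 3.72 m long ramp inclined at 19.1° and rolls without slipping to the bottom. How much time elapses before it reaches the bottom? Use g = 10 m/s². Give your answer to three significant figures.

For this body I = (2/3)MR², i.e. k = I/(MR²) = 2/3.
Newton's second law down the slope: Mg sinθ − f = Ma. The torque equation fR = Iα (with α = a/R) gives f = kMa.
Hence a = g sinθ/(1+k) = 10×sin19.1°/1.667 = 1.963 m/s².
Starting from rest, L = ½at², so t = √(2L/a) = √(2×3.72/1.963) ≈ 1.95 s.

t ≈ 1.95 s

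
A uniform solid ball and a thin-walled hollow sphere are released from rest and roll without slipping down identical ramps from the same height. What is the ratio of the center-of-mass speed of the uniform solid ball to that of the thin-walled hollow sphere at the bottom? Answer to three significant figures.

v_ratio ≈ 1.09

Each satisfies Mgh = ½(1+k)Mv² with k = I/(MR²), so v ∝ 1/√(1+k).
For the uniform solid ball k = 0.4; for the thin-walled hollow sphere k = 2/3.
v₁/v₂ = √((1+k₂)/(1+k₁)) = √(1.667/1.4) ≈ 1.09.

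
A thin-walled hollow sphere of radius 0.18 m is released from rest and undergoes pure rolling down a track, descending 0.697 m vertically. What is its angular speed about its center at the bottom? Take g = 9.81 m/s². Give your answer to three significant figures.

ω ≈ 15.9 rad/s

For this body I = (2/3)MR², i.e. k = I/(MR²) = 2/3.
Rolling without slipping gives ω = v/R, so the total kinetic energy is ½Mv² + ½Iω² = ½(1+k)Mv² = (5/6)Mv².
Energy conservation Mgh = ½(1+k)Mv² gives v = √(2gh/(1+k)) = √(2 × 9.81 × 0.697 / 1.667) = 2.864 m/s.
Then ω = v/R = 2.864 / 0.18 ≈ 15.9 rad/s.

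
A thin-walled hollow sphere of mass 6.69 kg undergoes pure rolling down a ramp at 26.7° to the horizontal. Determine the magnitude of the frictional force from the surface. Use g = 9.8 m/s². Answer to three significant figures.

For this body I = (2/3)MR², i.e. k = I/(MR²) = 2/3.
Newton's second law down the slope: Mg sinθ − f = Ma. The torque equation fR = Iα (with α = a/R) gives f = kMa.
Combining, a = g sinθ/(1+k) and f = kMa = kMg sinθ/(1+k).
f = (2/3) × 6.69 × 9.8 × sin26.7° / 1.667 ≈ 11.8 N.

f ≈ 11.8 N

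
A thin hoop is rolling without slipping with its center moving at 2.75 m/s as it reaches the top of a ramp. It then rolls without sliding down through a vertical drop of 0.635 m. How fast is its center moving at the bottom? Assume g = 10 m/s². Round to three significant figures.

Here I = MR², so the shape factor k = I/(MR²) = 1.
Pure rolling means v = ωR; then KE = ½Mv² + ½I(v/R)² = ½(1+k)Mv² = Mv².
Conserving energy between top and bottom: Mv² = Mv₀² + Mgh, hence v² = v₀² + 2gh/(1+k).
v = √(2.75² + 2×10×0.635/2) = √13.91 ≈ 3.73 m/s.

v ≈ 3.73 m/s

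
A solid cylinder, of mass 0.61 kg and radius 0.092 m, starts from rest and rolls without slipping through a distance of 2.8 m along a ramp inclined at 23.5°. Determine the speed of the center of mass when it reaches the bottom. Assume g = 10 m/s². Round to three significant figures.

v ≈ 3.86 m/s

With I = (1/2)MR², the ratio k = I/(MR²) is 0.5.
Since it rolls without slipping, ω = v/R and KE = ½Mv² + ½Iω² = ½(1+k)Mv² = (3/4)Mv².
The vertical drop is h = L sinθ = 2.8 × sin23.5° = 1.116 m.
Setting Mgh = (3/4)Mv² gives v = √(2gh/(1+k)) = √(2·10·1.116/1.5) ≈ 3.86 m/s.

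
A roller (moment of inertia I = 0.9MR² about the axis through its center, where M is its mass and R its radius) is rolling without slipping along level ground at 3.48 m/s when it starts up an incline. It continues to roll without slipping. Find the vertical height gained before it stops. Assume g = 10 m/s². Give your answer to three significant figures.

h ≈ 1.15 m

The moment of inertia is 0.9MR², giving k ≡ I/(MR²) = 0.9.
Rolling without slipping gives ω = v/R, so the total kinetic energy is ½Mv² + ½Iω² = ½(1+k)Mv² = (19/20)Mv².
All of this converts to potential energy at the highest point: (19/20)Mv₀² = Mgh.
Thus h = (1+k)v₀²/(2g) = 1.9 × 3.48² / (2 × 10) ≈ 1.15 m.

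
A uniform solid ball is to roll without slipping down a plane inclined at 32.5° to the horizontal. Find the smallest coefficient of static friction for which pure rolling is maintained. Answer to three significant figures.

μ_min ≈ 0.182

For this body I = (2/5)MR², i.e. k = I/(MR²) = 0.4.
Translational: Mg sinθ − f = Ma. Rotational about the CM: fR = Iα = kMRa, so f = kMa.
These give a = g sinθ/(1+k) and the required friction f = kMg sinθ/(1+k).
With N = Mg cosθ, the no-slip condition f ≤ μN gives μ_min = f/N = k tanθ/(1+k).
μ_min = 0.4 × tan32.5° / 1.4 ≈ 0.182.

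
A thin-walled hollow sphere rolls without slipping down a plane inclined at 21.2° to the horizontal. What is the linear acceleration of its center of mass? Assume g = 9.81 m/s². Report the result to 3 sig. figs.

a ≈ 2.13 m/s²

The moment of inertia is (2/3)MR², giving k ≡ I/(MR²) = 2/3.
Along the incline Mg sinθ − f = Ma, and torque about the center fR = Iα = kMR²(a/R) gives f = kMa.
Eliminating f: Mg sinθ = (1+k)Ma, so a = g sinθ/(1+k) = 9.81 × sin21.2° / 1.667 ≈ 2.13 m/s².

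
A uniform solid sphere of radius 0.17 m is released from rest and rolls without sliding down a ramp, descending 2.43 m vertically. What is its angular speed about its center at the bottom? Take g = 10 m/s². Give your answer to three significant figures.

With I = (2/5)MR², the ratio k = I/(MR²) is 0.4.
Rolling without slipping gives ω = v/R, so the total kinetic energy is ½Mv² + ½Iω² = ½(1+k)Mv² = (7/10)Mv².
Energy conservation Mgh = ½(1+k)Mv² gives v = √(2gh/(1+k)) = √(2 × 10 × 2.43 / 1.4) = 5.892 m/s.
The angular speed follows from ω = v/R = 5.892/0.17 ≈ 34.7 rad/s.

ω ≈ 34.7 rad/s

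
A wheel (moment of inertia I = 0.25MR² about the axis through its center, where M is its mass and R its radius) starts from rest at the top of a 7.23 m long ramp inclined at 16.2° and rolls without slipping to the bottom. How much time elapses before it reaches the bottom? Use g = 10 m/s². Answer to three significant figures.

t ≈ 2.55 s

Here I = 0.25MR², so the shape factor k = I/(MR²) = 0.25.
Along the incline Mg sinθ − f = Ma, and torque about the center fR = Iα = kMR²(a/R) gives f = kMa.
Hence a = g sinθ/(1+k) = 10×sin16.2°/1.25 = 2.232 m/s².
With constant a from rest, t = √(2L/a) = √(2·7.23/2.232) ≈ 2.55 s.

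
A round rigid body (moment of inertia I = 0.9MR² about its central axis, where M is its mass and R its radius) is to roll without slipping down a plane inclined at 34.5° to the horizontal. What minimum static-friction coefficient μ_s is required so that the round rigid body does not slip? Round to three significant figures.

μ_min ≈ 0.326

The moment of inertia is 0.9MR², giving k ≡ I/(MR²) = 0.9.
Translational: Mg sinθ − f = Ma. Rotational about the CM: fR = Iα = kMRa, so f = kMa.
These give a = g sinθ/(1+k) and the required friction f = kMg sinθ/(1+k).
The normal force is N = Mg cosθ, so μ_min = f/N = k tanθ/(1+k).
μ_min = 0.9 × tan34.5° / 1.9 ≈ 0.326.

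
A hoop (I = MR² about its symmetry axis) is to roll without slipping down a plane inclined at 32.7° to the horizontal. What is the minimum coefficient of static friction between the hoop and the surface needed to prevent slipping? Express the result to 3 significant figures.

The moment of inertia is MR², giving k ≡ I/(MR²) = 1.
Along the incline Mg sinθ − f = Ma, and torque about the center fR = Iα = kMR²(a/R) gives f = kMa.
These give a = g sinθ/(1+k) and the required friction f = kMg sinθ/(1+k).
With N = Mg cosθ, the no-slip condition f ≤ μN gives μ_min = f/N = k tanθ/(1+k).
μ_min = 1 × tan32.7° / 2 ≈ 0.321.

μ_min ≈ 0.321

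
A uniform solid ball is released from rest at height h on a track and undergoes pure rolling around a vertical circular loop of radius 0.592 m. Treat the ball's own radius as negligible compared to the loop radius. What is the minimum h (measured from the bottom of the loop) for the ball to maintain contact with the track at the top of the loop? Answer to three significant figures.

With I = (2/5)MR², the ratio k = I/(MR²) is 0.4.
At the top of the loop, the minimum-contact condition is Mg = Mv_top²/r, so v_top² = gr.
With ω = v/R, the kinetic energy at speed v is ½(1+k)Mv² = (7/10)Mv².
Energy conservation from release (height h) to the top (height 2r): Mgh = Mg(2r) + (7/10)M·gr.
Thus h_min = 2r + (1+k)r/2 = r(2 + 1.4/2) = 0.592 × 2.7 ≈ 1.60 m.

h_min ≈ 1.60 m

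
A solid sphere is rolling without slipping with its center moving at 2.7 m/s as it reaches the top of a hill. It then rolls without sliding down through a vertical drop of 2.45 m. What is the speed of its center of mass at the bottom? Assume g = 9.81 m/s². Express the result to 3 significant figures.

Here I = (2/5)MR², so the shape factor k = I/(MR²) = 0.4.
Since it rolls without slipping, ω = v/R and KE = ½Mv² + ½Iω² = ½(1+k)Mv² = (7/10)Mv².
Energy conservation: (7/10)Mv₀² + Mgh = (7/10)Mv², so v² = v₀² + 2gh/(1+k).
v = √(2.7² + 2×9.81×2.45/1.4) = √41.62 ≈ 6.45 m/s.

v ≈ 6.45 m/s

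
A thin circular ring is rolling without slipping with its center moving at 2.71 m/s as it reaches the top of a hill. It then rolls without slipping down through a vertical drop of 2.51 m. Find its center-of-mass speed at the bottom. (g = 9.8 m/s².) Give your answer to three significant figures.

The moment of inertia is MR², giving k ≡ I/(MR²) = 1.
The rolling condition ω = v/R makes the rotational term ½I(v/R)² = ½kMv², so KE_total = ½(1+k)Mv² = Mv².
Conserving energy between top and bottom: Mv² = Mv₀² + Mgh, hence v² = v₀² + 2gh/(1+k).
v = √(2.71² + 2×9.8×2.51/2) = √31.94 ≈ 5.65 m/s.

v ≈ 5.65 m/s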